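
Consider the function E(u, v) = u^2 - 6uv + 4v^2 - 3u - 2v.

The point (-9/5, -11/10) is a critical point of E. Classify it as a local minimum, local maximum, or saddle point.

saddle point

The Hessian of E is constant: H = [[2, -6], [-6, 8]].
det(H) = 2·8 − (-6)² = -20.
Since det(H) < 0, H is indefinite and the critical point is a saddle point.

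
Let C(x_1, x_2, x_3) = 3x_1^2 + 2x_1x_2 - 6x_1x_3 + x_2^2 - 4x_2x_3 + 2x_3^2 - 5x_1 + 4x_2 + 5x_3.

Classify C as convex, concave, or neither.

C is quadratic, so its Hessian is the constant matrix H = [[6, 2, -6], [2, 2, -4], [-6, -4, 4]].
Leading principal minors: 6, 8, -40.
Neither pattern holds ⇒ H is indefinite ⇒ neither convex nor concave.

neither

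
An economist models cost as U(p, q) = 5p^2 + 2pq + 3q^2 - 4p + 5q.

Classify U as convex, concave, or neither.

convex

U is quadratic, so its Hessian is the constant matrix H = [[10, 2], [2, 6]].
det(H) = 56, tr(H) = 16.
det(H) > 0 and tr(H) > 0, so H is positive definite everywhere: convex.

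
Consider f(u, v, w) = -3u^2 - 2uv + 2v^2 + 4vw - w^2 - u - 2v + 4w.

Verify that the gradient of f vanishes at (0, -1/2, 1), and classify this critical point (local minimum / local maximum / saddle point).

∇f = (-6u - 2v - 1, -2u + 4v + 4w - 2, 4v - 2w + 4); substituting (0, -1/2, 1) gives ∇f = (0, 0, 0), so (0, -1/2, 1) is indeed a critical point.
The Hessian is constant: H = [[-6, -2, 0], [-2, 4, 4], [0, 4, -2]].
Leading principal minors: Δ₁ = -6, Δ₂ = -28, Δ₃ = 152.
The minors fit neither the all-positive nor the alternating-sign pattern, so H is indefinite: a saddle point.

saddle point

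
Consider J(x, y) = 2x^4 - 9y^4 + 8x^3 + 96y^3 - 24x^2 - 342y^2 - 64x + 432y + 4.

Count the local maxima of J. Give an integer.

2

J separates as a function of x plus a function of y, so ∇J=0 decouples.
∂J/∂x = 8(x - 2)(x + 1)(x + 4) = 0 at x ∈ {-4, -1, 2}; ∂J/∂y = -36(y - 4)(y - 3)(y - 1) = 0 at y ∈ {1, 3, 4}.
The Hessian is diagonal: diag(J_xx, J_yy). Second derivatives: J_xx(-4)=144, J_xx(-1)=-72, J_xx(2)=144; J_yy(1)=-216, J_yy(3)=72, J_yy(4)=-108.
Local maxima occur where both diagonal entries negative: (-1, 1), (-1, 4). Count: 2.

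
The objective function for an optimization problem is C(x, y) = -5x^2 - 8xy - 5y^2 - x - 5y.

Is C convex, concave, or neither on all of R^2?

concave

C is quadratic, so its Hessian is the constant matrix H = [[-10, -8], [-8, -10]].
det(H) = 36, tr(H) = -20.
det(H) > 0 and tr(H) < 0, so H is negative definite everywhere: concave.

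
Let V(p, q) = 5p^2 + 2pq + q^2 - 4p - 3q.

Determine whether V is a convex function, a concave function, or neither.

convex

V is quadratic, so its Hessian is the constant matrix H = [[10, 2], [2, 2]].
det(H) = 16, tr(H) = 12.
det(H) > 0 and tr(H) > 0, so H is positive definite everywhere: convex.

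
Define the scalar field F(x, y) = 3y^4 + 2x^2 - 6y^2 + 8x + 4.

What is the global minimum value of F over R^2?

-7

F(x,y) separates as P(x) + Q(y) + 4, so its minimum is min P + min Q + 4.
P'(x) = 4x + 8 vanishes at x ∈ {-2}; Q'(y) = 12y(y - 1)(y + 1) vanishes at y ∈ {-1, 0, 1}.
Local minima of P (where P''>0): P(-2)=-8. Local minima of Q: Q(-1)=-3, Q(1)=-3.
So the global minimum of F is P(-2) + Q(-1) + 4 = -8 − 3 + 4 = -7, attained at (-2, -1).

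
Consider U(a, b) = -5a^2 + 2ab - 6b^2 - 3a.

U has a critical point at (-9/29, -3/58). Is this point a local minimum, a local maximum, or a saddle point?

The Hessian of U is constant: H = [[-10, 2], [2, -12]].
det(H) = (-10)·(-12) − 2² = 116.
det(H) > 0 and tr(H) = -22 < 0, so H is negative definite and the point is a local maximum.

local maximum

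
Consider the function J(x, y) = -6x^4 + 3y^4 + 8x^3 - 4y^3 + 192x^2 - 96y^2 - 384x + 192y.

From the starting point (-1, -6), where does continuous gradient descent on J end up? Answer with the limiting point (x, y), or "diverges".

J is separable, so gradient descent decouples: x follows -∂J/∂x, y follows -∂J/∂y.
∂J/∂x = -24(x - 4)(x - 1)(x + 4); at x=-1 this is -720, so x increases.
∂J/∂y = 12(y - 4)(y - 1)(y + 4); at y=-6 this is -1680, so y increases.
x converges to its nearest critical value 1 (a local min of the x-part); y converges to -4. The iterate converges to (1, -4).

(1, -4)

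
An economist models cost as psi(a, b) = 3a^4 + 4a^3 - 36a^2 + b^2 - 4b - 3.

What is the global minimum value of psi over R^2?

psi(a,b) separates as P(a) + Q(b) − 3, so its minimum is min P + min Q − 3.
P'(a) = 12a(a - 2)(a + 3) vanishes at a ∈ {-3, 0, 2}; Q'(b) = 2b - 4 vanishes at b ∈ {2}.
Local minima of P (where P''>0): P(-3)=-189, P(2)=-64. Local minima of Q: Q(2)=-4.
So the global minimum of psi is P(-3) + Q(2) − 3 = -189 − 4 − 3 = -196, attained at (-3, 2).

-196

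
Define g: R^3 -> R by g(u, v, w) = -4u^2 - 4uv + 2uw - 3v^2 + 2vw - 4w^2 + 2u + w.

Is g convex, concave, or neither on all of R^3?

g is quadratic, so its Hessian is the constant matrix H = [[-8, -4, 2], [-4, -6, 2], [2, 2, -8]].
Leading principal minors: -8, 32, -232.
Signs alternate −, +, − ⇒ H ≺ 0 ⇒ concave.

concave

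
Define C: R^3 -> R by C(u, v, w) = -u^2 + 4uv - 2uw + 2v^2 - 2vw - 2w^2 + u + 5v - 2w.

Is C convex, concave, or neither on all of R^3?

C is quadratic, so its Hessian is the constant matrix H = [[-2, 4, -2], [4, 4, -2], [-2, -2, -4]].
Leading principal minors: -2, -24, 120.
Neither pattern holds ⇒ H is indefinite ⇒ neither convex nor concave.

neither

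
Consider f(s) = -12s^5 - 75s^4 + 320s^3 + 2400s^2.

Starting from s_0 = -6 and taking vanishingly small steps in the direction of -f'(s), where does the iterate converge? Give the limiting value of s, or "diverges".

-5

f'(s) = -60s(s - 4)(s + 4)(s + 5), so f'(-6) = -7200.
Gradient descent moves in the -f' direction, i.e. s is increasing.
The nearest critical point in that direction is s = -5, where f'' = 2700 > 0 (a local minimum). The iterate converges there.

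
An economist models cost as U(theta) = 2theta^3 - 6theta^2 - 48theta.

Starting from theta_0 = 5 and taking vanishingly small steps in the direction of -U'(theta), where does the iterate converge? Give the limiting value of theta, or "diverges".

U'(theta) = 6(theta - 4)(theta + 2), so U'(5) = 42.
Gradient descent moves in the -U' direction, i.e. theta is decreasing.
The nearest critical point in that direction is theta = 4, where U'' = 36 > 0 (a local minimum). The iterate converges there.

4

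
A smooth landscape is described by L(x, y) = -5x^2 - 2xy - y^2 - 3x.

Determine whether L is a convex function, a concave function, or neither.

concave

L is quadratic, so its Hessian is the constant matrix H = [[-10, -2], [-2, -2]].
det(H) = 16, tr(H) = -12.
det(H) > 0 and tr(H) < 0, so H is negative definite everywhere: concave.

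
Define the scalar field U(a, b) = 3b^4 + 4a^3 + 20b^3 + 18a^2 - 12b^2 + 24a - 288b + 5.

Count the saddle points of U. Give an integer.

U separates as a function of a plus a function of b, so ∇U=0 decouples.
∂U/∂a = 12(a + 1)(a + 2) = 0 at a ∈ {-2, -1}; ∂U/∂b = 12(b - 2)(b + 3)(b + 4) = 0 at b ∈ {-4, -3, 2}.
The Hessian is diagonal: diag(U_aa, U_bb). Second derivatives: U_aa(-2)=-12, U_aa(-1)=12; U_bb(-4)=72, U_bb(-3)=-60, U_bb(2)=360.
Saddle points occur where the two diagonal entries have opposite signs: (-2, -4), (-2, 2), (-1, -3). Count: 3.

3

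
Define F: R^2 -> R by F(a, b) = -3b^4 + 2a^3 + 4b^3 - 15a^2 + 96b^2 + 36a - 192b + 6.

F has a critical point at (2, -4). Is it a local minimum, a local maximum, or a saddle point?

local maximum

The mixed partial ∂²F/∂a∂b is 0, so the Hessian at any point is diag(F_aa, F_bb) = diag(6(2a - 5), 12(-3b^2 + 2b + 16)).
At (2, -4): H = diag(-6, -480).
Both eigenvalues are negative, so H is negative definite: a local maximum.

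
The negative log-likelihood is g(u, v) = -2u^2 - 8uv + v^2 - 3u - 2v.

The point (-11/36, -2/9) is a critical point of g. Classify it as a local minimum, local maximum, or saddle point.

The Hessian of g is constant: H = [[-4, -8], [-8, 2]].
det(H) = (-4)·2 − (-8)² = -72.
Since det(H) < 0, H is indefinite and the critical point is a saddle point.

saddle point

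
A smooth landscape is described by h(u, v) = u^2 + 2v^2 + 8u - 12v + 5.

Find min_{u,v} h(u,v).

h(u,v) separates as P(u) + Q(v) + 5, so its minimum is min P + min Q + 5.
P'(u) = 2u + 8 vanishes at u ∈ {-4}; Q'(v) = 4v - 12 vanishes at v ∈ {3}.
Local minima of P (where P''>0): P(-4)=-16. Local minima of Q: Q(3)=-18.
So the global minimum of h is P(-4) + Q(3) + 5 = -16 − 18 + 5 = -29, attained at (-4, 3).

-29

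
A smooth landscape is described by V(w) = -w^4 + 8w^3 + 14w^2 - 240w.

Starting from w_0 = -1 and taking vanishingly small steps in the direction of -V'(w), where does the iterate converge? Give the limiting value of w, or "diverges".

4

V'(w) = -4(w - 5)(w - 4)(w + 3), so V'(-1) = -240.
Gradient descent moves in the -V' direction, i.e. w is increasing.
The nearest critical point in that direction is w = 4, where V'' = 28 > 0 (a local minimum). The iterate converges there.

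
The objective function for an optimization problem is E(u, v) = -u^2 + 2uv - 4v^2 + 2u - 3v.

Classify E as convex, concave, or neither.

E is quadratic, so its Hessian is the constant matrix H = [[-2, 2], [2, -8]].
det(H) = 12, tr(H) = -10.
det(H) > 0 and tr(H) < 0, so H is negative definite everywhere: concave.

concave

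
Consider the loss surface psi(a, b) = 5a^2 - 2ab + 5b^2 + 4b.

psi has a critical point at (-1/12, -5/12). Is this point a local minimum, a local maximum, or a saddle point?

local minimum

The Hessian of psi is constant: H = [[10, -2], [-2, 10]].
det(H) = 10·10 − (-2)² = 96.
det(H) > 0 and tr(H) = 20 > 0, so H is positive definite and the point is a local minimum.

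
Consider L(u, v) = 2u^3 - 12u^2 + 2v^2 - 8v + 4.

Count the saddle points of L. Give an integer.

1

L separates as a function of u plus a function of v, so ∇L=0 decouples.
∂L/∂u = 6u(u - 4) = 0 at u ∈ {0, 4}; ∂L/∂v = 4(v - 2) = 0 at v ∈ {2}.
The Hessian is diagonal: diag(L_uu, L_vv). Second derivatives: L_uu(0)=-24, L_uu(4)=24; L_vv(2)=4.
Saddle points occur where the two diagonal entries have opposite signs: (0, 2). Count: 1.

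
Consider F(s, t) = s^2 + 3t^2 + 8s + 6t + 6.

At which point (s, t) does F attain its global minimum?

F(s,t) separates as P(s) + Q(t) + 6, so its minimum is min P + min Q + 6.
P'(s) = 2s + 8 vanishes at s ∈ {-4}; Q'(t) = 6(t + 1) vanishes at t ∈ {-1}.
Local minima of P (where P''>0): P(-4)=-16. Local minima of Q: Q(-1)=-3.
So the global minimum of F is P(-4) + Q(-1) + 6 = -16 − 3 + 6 = -13, attained at (-4, -1).

(-4, -1)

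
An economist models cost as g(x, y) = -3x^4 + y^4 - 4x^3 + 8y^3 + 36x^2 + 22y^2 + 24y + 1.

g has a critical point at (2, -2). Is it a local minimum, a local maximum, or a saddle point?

The mixed partial ∂²g/∂x∂y is 0, so the Hessian at any point is diag(g_xx, g_yy) = diag(12(-3x^2 - 2x + 6), 4(3y^2 + 12y + 11)).
At (2, -2): H = diag(-120, -4).
Both eigenvalues are negative, so H is negative definite: a local maximum.

local maximum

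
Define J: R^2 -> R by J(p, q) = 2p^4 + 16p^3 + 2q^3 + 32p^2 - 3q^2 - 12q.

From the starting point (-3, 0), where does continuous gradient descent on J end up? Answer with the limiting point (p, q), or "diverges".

(-4, 2)

J is separable, so gradient descent decouples: p follows -∂J/∂p, q follows -∂J/∂q.
∂J/∂p = 8p(p + 2)(p + 4); at p=-3 this is 24, so p decreases.
∂J/∂q = 6(q - 2)(q + 1); at q=0 this is -12, so q increases.
p converges to its nearest critical value -4 (a local min of the p-part); q converges to 2. The iterate converges to (-4, 2).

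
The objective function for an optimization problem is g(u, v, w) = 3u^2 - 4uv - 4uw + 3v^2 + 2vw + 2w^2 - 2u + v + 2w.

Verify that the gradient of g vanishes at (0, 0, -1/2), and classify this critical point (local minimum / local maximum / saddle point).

∇g = (6u - 4v - 4w - 2, -4u + 6v + 2w + 1, -4u + 2v + 4w + 2); substituting (0, 0, -1/2) gives ∇g = (0, 0, 0), so (0, 0, -1/2) is indeed a critical point.
The Hessian is constant: H = [[6, -4, -4], [-4, 6, 2], [-4, 2, 4]].
Leading principal minors: Δ₁ = 6, Δ₂ = 20, Δ₃ = 24.
All leading minors are positive, so H is positive definite: a local minimum.

local minimum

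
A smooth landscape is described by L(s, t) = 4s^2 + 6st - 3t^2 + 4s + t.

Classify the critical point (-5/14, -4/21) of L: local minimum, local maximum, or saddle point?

The Hessian of L is constant: H = [[8, 6], [6, -6]].
det(H) = 8·(-6) − 6² = -84.
Since det(H) < 0, H is indefinite and the critical point is a saddle point.

saddle point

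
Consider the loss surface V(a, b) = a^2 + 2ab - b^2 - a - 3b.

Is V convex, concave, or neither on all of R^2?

neither

V is quadratic, so its Hessian is the constant matrix H = [[2, 2], [2, -2]].
det(H) = -8, tr(H) = 0.
det(H) < 0, so H is indefinite: neither convex nor concave.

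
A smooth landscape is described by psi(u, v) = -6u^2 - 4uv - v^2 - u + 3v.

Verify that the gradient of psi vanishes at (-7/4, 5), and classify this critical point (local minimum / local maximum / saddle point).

∇psi = (-12u - 4v - 1, -4u - 2v + 3); substituting (-7/4, 5) gives ∇psi = (0, 0), so (-7/4, 5) is indeed a critical point.
The Hessian of psi is constant: H = [[-12, -4], [-4, -2]].
det(H) = (-12)·(-2) − (-4)² = 8.
det(H) > 0 and tr(H) = -14 < 0, so H is negative definite and the point is a local maximum.

local maximum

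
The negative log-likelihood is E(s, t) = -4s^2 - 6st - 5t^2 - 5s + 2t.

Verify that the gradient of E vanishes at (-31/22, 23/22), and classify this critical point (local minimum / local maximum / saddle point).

local maximum

∇E = (-8s - 6t - 5, -6s - 10t + 2); substituting (-31/22, 23/22) gives ∇E = (0, 0), so (-31/22, 23/22) is indeed a critical point.
The Hessian of E is constant: H = [[-8, -6], [-6, -10]].
det(H) = (-8)·(-10) − (-6)² = 44.
det(H) > 0 and tr(H) = -18 < 0, so H is negative definite and the point is a local maximum.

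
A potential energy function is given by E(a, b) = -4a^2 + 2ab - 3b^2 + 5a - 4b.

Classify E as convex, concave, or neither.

concave

E is quadratic, so its Hessian is the constant matrix H = [[-8, 2], [2, -6]].
det(H) = 44, tr(H) = -14.
det(H) > 0 and tr(H) < 0, so H is negative definite everywhere: concave.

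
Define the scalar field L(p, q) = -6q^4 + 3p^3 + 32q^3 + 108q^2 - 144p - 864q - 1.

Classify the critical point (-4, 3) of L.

saddle point

The mixed partial ∂²L/∂p∂q is 0, so the Hessian at any point is diag(L_pp, L_qq) = diag(18p, 24(-3q^2 + 8q + 9)).
At (-4, 3): H = diag(-72, 144).
The eigenvalues have opposite signs, so H is indefinite: a saddle point.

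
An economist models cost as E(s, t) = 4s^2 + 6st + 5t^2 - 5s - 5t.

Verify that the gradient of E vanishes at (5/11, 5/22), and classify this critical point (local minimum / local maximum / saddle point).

local minimum

∇E = (8s + 6t - 5, 6s + 10t - 5); substituting (5/11, 5/22) gives ∇E = (0, 0), so (5/11, 5/22) is indeed a critical point.
The Hessian of E is constant: H = [[8, 6], [6, 10]].
det(H) = 8·10 − 6² = 44.
det(H) > 0 and tr(H) = 18 > 0, so H is positive definite and the point is a local minimum.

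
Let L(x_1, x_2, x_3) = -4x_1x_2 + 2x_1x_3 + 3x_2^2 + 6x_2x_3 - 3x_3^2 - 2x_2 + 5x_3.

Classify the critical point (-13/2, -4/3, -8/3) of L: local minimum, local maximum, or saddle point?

The Hessian is constant: H = [[0, -4, 2], [-4, 6, 6], [2, 6, -6]].
Leading principal minors: Δ₁ = 0, Δ₂ = -16, Δ₃ = -24.
The minors fit neither the all-positive nor the alternating-sign pattern, so H is indefinite: a saddle point.

saddle point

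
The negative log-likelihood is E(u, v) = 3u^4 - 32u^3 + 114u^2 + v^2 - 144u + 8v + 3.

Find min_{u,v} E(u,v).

E(u,v) separates as P(u) + Q(v) + 3, so its minimum is min P + min Q + 3.
P'(u) = 12(u - 4)(u - 3)(u - 1) vanishes at u ∈ {1, 3, 4}; Q'(v) = 2v + 8 vanishes at v ∈ {-4}.
Local minima of P (where P''>0): P(1)=-59, P(4)=-32. Local minima of Q: Q(-4)=-16.
So the global minimum of E is P(1) + Q(-4) + 3 = -59 − 16 + 3 = -72, attained at (1, -4).

-72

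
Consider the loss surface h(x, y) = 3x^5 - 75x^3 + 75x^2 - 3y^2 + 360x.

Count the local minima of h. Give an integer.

0

h separates as a function of x plus a function of y, so ∇h=0 decouples.
∂h/∂x = 15(x - 3)(x - 2)(x + 1)(x + 4) = 0 at x ∈ {-4, -1, 2, 3}; ∂h/∂y = -6y = 0 at y ∈ {0}.
The Hessian is diagonal: diag(h_xx, h_yy). Second derivatives: h_xx(-4)=-1890, h_xx(-1)=540, h_xx(2)=-270, h_xx(3)=420; h_yy(0)=-6.
Local minima occur where both diagonal entries positive: none. Count: 0.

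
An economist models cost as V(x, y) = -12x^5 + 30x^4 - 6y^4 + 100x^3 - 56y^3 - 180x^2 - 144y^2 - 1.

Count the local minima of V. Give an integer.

2

V separates as a function of x plus a function of y, so ∇V=0 decouples.
∂V/∂x = -60x(x - 3)(x - 1)(x + 2) = 0 at x ∈ {-2, 0, 1, 3}; ∂V/∂y = -24y(y + 3)(y + 4) = 0 at y ∈ {-4, -3, 0}.
The Hessian is diagonal: diag(V_xx, V_yy). Second derivatives: V_xx(-2)=1800, V_xx(0)=-360, V_xx(1)=360, V_xx(3)=-1800; V_yy(-4)=-96, V_yy(-3)=72, V_yy(0)=-288.
Local minima occur where both diagonal entries positive: (-2, -3), (1, -3). Count: 2.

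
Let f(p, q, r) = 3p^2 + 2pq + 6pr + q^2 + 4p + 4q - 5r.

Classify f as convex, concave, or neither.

neither

f is quadratic, so its Hessian is the constant matrix H = [[6, 2, 6], [2, 2, 0], [6, 0, 0]].
Leading principal minors: 6, 8, -72.
Neither pattern holds ⇒ H is indefinite ⇒ neither convex nor concave.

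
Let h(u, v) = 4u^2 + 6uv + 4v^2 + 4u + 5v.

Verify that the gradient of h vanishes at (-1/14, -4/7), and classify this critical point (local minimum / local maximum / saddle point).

∇h = (8u + 6v + 4, 6u + 8v + 5); substituting (-1/14, -4/7) gives ∇h = (0, 0), so (-1/14, -4/7) is indeed a critical point.
The Hessian of h is constant: H = [[8, 6], [6, 8]].
det(H) = 8·8 − 6² = 28.
det(H) > 0 and tr(H) = 16 > 0, so H is positive definite and the point is a local minimum.

local minimum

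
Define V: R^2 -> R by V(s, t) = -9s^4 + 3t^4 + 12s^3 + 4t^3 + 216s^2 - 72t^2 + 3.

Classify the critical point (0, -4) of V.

The mixed partial ∂²V/∂s∂t is 0, so the Hessian at any point is diag(V_ss, V_tt) = diag(36(-3s^2 + 2s + 12), 12(3t^2 + 2t - 12)).
At (0, -4): H = diag(432, 336).
Both eigenvalues are positive, so H is positive definite: a local minimum.

local minimum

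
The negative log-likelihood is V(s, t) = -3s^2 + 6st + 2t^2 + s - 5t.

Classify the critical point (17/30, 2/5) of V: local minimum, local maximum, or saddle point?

saddle point

The Hessian of V is constant: H = [[-6, 6], [6, 4]].
det(H) = (-6)·4 − 6² = -60.
Since det(H) < 0, H is indefinite and the critical point is a saddle point.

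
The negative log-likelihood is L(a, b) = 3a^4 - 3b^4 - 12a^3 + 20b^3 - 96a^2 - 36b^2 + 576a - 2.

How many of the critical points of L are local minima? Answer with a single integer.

2

L separates as a function of a plus a function of b, so ∇L=0 decouples.
∂L/∂a = 12(a - 4)(a - 3)(a + 4) = 0 at a ∈ {-4, 3, 4}; ∂L/∂b = -12b(b - 3)(b - 2) = 0 at b ∈ {0, 2, 3}.
The Hessian is diagonal: diag(L_aa, L_bb). Second derivatives: L_aa(-4)=672, L_aa(3)=-84, L_aa(4)=96; L_bb(0)=-72, L_bb(2)=24, L_bb(3)=-36.
Local minima occur where both diagonal entries positive: (-4, 2), (4, 2). Count: 2.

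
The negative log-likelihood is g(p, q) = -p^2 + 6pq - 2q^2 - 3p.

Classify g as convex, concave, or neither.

g is quadratic, so its Hessian is the constant matrix H = [[-2, 6], [6, -4]].
det(H) = -28, tr(H) = -6.
det(H) < 0, so H is indefinite: neither convex nor concave.

neither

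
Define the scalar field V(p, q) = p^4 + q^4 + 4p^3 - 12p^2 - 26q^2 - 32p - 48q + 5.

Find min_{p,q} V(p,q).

-411

V(p,q) separates as A(p) + B(q) + 5, so its minimum is min A + min B + 5.
A'(p) = 4(p - 2)(p + 1)(p + 4) vanishes at p ∈ {-4, -1, 2}; B'(q) = 4(q - 4)(q + 1)(q + 3) vanishes at q ∈ {-3, -1, 4}.
Local minima of A (where A''>0): A(-4)=-64, A(2)=-64. Local minima of B: B(-3)=-9, B(4)=-352.
So the global minimum of V is A(-4) + B(4) + 5 = -64 − 352 + 5 = -411, attained at (-4, 4).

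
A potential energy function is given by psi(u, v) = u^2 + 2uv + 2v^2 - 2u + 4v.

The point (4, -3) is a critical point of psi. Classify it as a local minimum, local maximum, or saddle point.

local minimum

The Hessian of psi is constant: H = [[2, 2], [2, 4]].
det(H) = 2·4 − 2² = 4.
det(H) > 0 and tr(H) = 6 > 0, so H is positive definite and the point is a local minimum.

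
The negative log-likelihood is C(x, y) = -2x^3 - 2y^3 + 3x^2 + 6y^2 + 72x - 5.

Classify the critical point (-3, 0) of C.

The mixed partial ∂²C/∂x∂y is 0, so the Hessian at any point is diag(C_xx, C_yy) = diag(6(-2x + 1), 12(-y + 1)).
At (-3, 0): H = diag(42, 12).
Both eigenvalues are positive, so H is positive definite: a local minimum.

local minimum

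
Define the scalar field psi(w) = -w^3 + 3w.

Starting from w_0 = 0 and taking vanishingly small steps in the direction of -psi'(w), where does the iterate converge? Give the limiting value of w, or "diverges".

-1

psi'(w) = -3(w - 1)(w + 1), so psi'(0) = 3.
Gradient descent moves in the -psi' direction, i.e. w is decreasing.
The nearest critical point in that direction is w = -1, where psi'' = 6 > 0 (a local minimum). The iterate converges there.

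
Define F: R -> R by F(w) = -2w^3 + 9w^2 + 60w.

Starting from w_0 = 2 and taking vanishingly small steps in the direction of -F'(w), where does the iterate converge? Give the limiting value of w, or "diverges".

-2

F'(w) = -6(w - 5)(w + 2), so F'(2) = 72.
Gradient descent moves in the -F' direction, i.e. w is decreasing.
The nearest critical point in that direction is w = -2, where F'' = 42 > 0 (a local minimum). The iterate converges there.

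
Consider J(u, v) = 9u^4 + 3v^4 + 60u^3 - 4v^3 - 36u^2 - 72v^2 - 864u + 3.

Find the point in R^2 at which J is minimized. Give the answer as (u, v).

J(u,v) separates as P(u) + Q(v) + 3, so its minimum is min P + min Q + 3.
P'(u) = 36(u - 2)(u + 3)(u + 4) vanishes at u ∈ {-4, -3, 2}; Q'(v) = 12v(v - 4)(v + 3) vanishes at v ∈ {-3, 0, 4}.
Local minima of P (where P''>0): P(-4)=1344, P(2)=-1248. Local minima of Q: Q(-3)=-297, Q(4)=-640.
So the global minimum of J is P(2) + Q(4) + 3 = -1248 − 640 + 3 = -1885, attained at (2, 4).

(2, 4)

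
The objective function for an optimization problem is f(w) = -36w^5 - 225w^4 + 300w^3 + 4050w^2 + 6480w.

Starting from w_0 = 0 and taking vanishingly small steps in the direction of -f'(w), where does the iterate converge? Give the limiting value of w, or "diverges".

f'(w) = -180(w - 3)(w + 1)(w + 3)(w + 4), so f'(0) = 6480.
Gradient descent moves in the -f' direction, i.e. w is decreasing.
The nearest critical point in that direction is w = -1, where f'' = 4320 > 0 (a local minimum). The iterate converges there.

-1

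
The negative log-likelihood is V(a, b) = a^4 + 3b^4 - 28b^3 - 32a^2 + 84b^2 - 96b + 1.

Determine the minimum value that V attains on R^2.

V(a,b) separates as P(a) + Q(b) + 1, so its minimum is min P + min Q + 1.
P'(a) = 4a(a - 4)(a + 4) vanishes at a ∈ {-4, 0, 4}; Q'(b) = 12(b - 4)(b - 2)(b - 1) vanishes at b ∈ {1, 2, 4}.
Local minima of P (where P''>0): P(-4)=-256, P(4)=-256. Local minima of Q: Q(1)=-37, Q(4)=-64.
So the global minimum of V is P(-4) + Q(4) + 1 = -256 − 64 + 1 = -319, attained at (-4, 4).

-319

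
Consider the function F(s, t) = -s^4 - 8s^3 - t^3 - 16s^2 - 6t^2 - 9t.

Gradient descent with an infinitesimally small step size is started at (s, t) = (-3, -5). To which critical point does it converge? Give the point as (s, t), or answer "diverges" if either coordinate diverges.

(-2, -3)

F is separable, so gradient descent decouples: s follows -∂F/∂s, t follows -∂F/∂t.
∂F/∂s = -4s(s + 2)(s + 4); at s=-3 this is -12, so s increases.
∂F/∂t = -3(t + 1)(t + 3); at t=-5 this is -24, so t increases.
s converges to its nearest critical value -2 (a local min of the s-part); t converges to -3. The iterate converges to (-2, -3).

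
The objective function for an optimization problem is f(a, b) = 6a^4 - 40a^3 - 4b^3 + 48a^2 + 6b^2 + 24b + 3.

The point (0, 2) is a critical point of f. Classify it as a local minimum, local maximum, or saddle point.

saddle point

The mixed partial ∂²f/∂a∂b is 0, so the Hessian at any point is diag(f_aa, f_bb) = diag(24(3a^2 - 10a + 4), 12(-2b + 1)).
At (0, 2): H = diag(96, -36).
The eigenvalues have opposite signs, so H is indefinite: a saddle point.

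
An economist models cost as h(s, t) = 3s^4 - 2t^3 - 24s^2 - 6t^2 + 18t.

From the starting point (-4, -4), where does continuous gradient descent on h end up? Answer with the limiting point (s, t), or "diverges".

(-2, -3)

h is separable, so gradient descent decouples: s follows -∂h/∂s, t follows -∂h/∂t.
∂h/∂s = 12s(s - 2)(s + 2); at s=-4 this is -576, so s increases.
∂h/∂t = -6(t - 1)(t + 3); at t=-4 this is -30, so t increases.
s converges to its nearest critical value -2 (a local min of the s-part); t converges to -3. The iterate converges to (-2, -3).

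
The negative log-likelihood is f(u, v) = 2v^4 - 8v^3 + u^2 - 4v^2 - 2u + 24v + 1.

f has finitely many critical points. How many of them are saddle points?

1

f separates as a function of u plus a function of v, so ∇f=0 decouples.
∂f/∂u = 2(u - 1) = 0 at u ∈ {1}; ∂f/∂v = 8(v - 3)(v - 1)(v + 1) = 0 at v ∈ {-1, 1, 3}.
The Hessian is diagonal: diag(f_uu, f_vv). Second derivatives: f_uu(1)=2; f_vv(-1)=64, f_vv(1)=-32, f_vv(3)=64.
Saddle points occur where the two diagonal entries have opposite signs: (1, 1). Count: 1.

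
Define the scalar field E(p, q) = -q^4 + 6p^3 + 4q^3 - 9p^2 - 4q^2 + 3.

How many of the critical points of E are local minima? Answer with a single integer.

E separates as a function of p plus a function of q, so ∇E=0 decouples.
∂E/∂p = 18p(p - 1) = 0 at p ∈ {0, 1}; ∂E/∂q = -4q(q - 2)(q - 1) = 0 at q ∈ {0, 1, 2}.
The Hessian is diagonal: diag(E_pp, E_qq). Second derivatives: E_pp(0)=-18, E_pp(1)=18; E_qq(0)=-8, E_qq(1)=4, E_qq(2)=-8.
Local minima occur where both diagonal entries positive: (1, 1). Count: 1.

1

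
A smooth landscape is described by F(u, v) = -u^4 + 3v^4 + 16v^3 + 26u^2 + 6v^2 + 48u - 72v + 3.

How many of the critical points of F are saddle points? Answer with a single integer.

F separates as a function of u plus a function of v, so ∇F=0 decouples.
∂F/∂u = -4(u - 4)(u + 1)(u + 3) = 0 at u ∈ {-3, -1, 4}; ∂F/∂v = 12(v - 1)(v + 2)(v + 3) = 0 at v ∈ {-3, -2, 1}.
The Hessian is diagonal: diag(F_uu, F_vv). Second derivatives: F_uu(-3)=-56, F_uu(-1)=40, F_uu(4)=-140; F_vv(-3)=48, F_vv(-2)=-36, F_vv(1)=144.
Saddle points occur where the two diagonal entries have opposite signs: (-3, -3), (-3, 1), (-1, -2), (4, -3), (4, 1). Count: 5.

5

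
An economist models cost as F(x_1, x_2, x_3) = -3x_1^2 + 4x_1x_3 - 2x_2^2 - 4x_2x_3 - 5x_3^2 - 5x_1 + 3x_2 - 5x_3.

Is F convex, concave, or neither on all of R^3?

concave

F is quadratic, so its Hessian is the constant matrix H = [[-6, 0, 4], [0, -4, -4], [4, -4, -10]].
Leading principal minors: -6, 24, -80.
Signs alternate −, +, − ⇒ H ≺ 0 ⇒ concave.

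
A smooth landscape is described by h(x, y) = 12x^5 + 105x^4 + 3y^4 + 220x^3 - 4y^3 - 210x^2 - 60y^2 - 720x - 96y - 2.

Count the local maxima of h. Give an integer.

h separates as a function of x plus a function of y, so ∇h=0 decouples.
∂h/∂x = 60(x - 1)(x + 1)(x + 3)(x + 4) = 0 at x ∈ {-4, -3, -1, 1}; ∂h/∂y = 12(y - 4)(y + 1)(y + 2) = 0 at y ∈ {-2, -1, 4}.
The Hessian is diagonal: diag(h_xx, h_yy). Second derivatives: h_xx(-4)=-900, h_xx(-3)=480, h_xx(-1)=-720, h_xx(1)=2400; h_yy(-2)=72, h_yy(-1)=-60, h_yy(4)=360.
Local maxima occur where both diagonal entries negative: (-4, -1), (-1, -1). Count: 2.

2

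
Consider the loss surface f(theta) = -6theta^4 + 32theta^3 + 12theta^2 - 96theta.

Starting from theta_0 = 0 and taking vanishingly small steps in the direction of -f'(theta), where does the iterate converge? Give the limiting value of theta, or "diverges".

1

f'(theta) = -24(theta - 4)(theta - 1)(theta + 1), so f'(0) = -96.
Gradient descent moves in the -f' direction, i.e. theta is increasing.
The nearest critical point in that direction is theta = 1, where f'' = 144 > 0 (a local minimum). The iterate converges there.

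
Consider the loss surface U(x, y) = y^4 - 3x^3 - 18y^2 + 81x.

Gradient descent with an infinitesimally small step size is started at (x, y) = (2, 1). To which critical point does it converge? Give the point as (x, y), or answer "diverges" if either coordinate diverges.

U is separable, so gradient descent decouples: x follows -∂U/∂x, y follows -∂U/∂y.
∂U/∂x = -9(x - 3)(x + 3); at x=2 this is 45, so x decreases.
∂U/∂y = 4y(y - 3)(y + 3); at y=1 this is -32, so y increases.
x converges to its nearest critical value -3 (a local min of the x-part); y converges to 3. The iterate converges to (-3, 3).

(-3, 3)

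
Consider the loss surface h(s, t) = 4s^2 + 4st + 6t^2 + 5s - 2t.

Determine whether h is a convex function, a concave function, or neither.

convex

h is quadratic, so its Hessian is the constant matrix H = [[8, 4], [4, 12]].
det(H) = 80, tr(H) = 20.
det(H) > 0 and tr(H) > 0, so H is positive definite everywhere: convex.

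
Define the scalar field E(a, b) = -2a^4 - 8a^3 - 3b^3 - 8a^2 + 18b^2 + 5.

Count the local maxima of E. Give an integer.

2

E separates as a function of a plus a function of b, so ∇E=0 decouples.
∂E/∂a = -8a(a + 1)(a + 2) = 0 at a ∈ {-2, -1, 0}; ∂E/∂b = -9b(b - 4) = 0 at b ∈ {0, 4}.
The Hessian is diagonal: diag(E_aa, E_bb). Second derivatives: E_aa(-2)=-16, E_aa(-1)=8, E_aa(0)=-16; E_bb(0)=36, E_bb(4)=-36.
Local maxima occur where both diagonal entries negative: (-2, 4), (0, 4). Count: 2.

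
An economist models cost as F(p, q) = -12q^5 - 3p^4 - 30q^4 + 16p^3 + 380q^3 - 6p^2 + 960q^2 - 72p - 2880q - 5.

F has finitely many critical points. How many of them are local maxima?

F separates as a function of p plus a function of q, so ∇F=0 decouples.
∂F/∂p = -12(p - 3)(p - 2)(p + 1) = 0 at p ∈ {-1, 2, 3}; ∂F/∂q = -60(q - 4)(q - 1)(q + 3)(q + 4) = 0 at q ∈ {-4, -3, 1, 4}.
The Hessian is diagonal: diag(F_pp, F_qq). Second derivatives: F_pp(-1)=-144, F_pp(2)=36, F_pp(3)=-48; F_qq(-4)=2400, F_qq(-3)=-1680, F_qq(1)=3600, F_qq(4)=-10080.
Local maxima occur where both diagonal entries negative: (-1, -3), (-1, 4), (3, -3), (3, 4). Count: 4.

4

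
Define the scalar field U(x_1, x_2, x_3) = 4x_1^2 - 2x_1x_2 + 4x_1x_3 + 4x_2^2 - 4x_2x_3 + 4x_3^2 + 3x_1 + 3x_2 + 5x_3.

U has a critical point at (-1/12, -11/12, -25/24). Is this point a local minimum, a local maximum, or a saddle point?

The Hessian is constant: H = [[8, -2, 4], [-2, 8, -4], [4, -4, 8]].
Leading principal minors: Δ₁ = 8, Δ₂ = 60, Δ₃ = 288.
All leading minors are positive, so H is positive definite: a local minimum.

local minimum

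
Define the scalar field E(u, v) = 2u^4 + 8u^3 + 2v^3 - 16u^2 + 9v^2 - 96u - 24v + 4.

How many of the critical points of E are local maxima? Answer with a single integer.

1

E separates as a function of u plus a function of v, so ∇E=0 decouples.
∂E/∂u = 8(u - 2)(u + 2)(u + 3) = 0 at u ∈ {-3, -2, 2}; ∂E/∂v = 6(v - 1)(v + 4) = 0 at v ∈ {-4, 1}.
The Hessian is diagonal: diag(E_uu, E_vv). Second derivatives: E_uu(-3)=40, E_uu(-2)=-32, E_uu(2)=160; E_vv(-4)=-30, E_vv(1)=30.
Local maxima occur where both diagonal entries negative: (-2, -4). Count: 1.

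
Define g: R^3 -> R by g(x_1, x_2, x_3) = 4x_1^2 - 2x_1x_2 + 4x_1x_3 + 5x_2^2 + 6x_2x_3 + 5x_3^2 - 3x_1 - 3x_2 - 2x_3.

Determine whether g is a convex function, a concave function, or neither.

g is quadratic, so its Hessian is the constant matrix H = [[8, -2, 4], [-2, 10, 6], [4, 6, 10]].
Leading principal minors: 8, 76, 216.
All positive ⇒ H ≻ 0 ⇒ convex.

convex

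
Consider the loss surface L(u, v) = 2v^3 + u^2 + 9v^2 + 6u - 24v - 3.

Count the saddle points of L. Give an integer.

L separates as a function of u plus a function of v, so ∇L=0 decouples.
∂L/∂u = 2(u + 3) = 0 at u ∈ {-3}; ∂L/∂v = 6(v - 1)(v + 4) = 0 at v ∈ {-4, 1}.
The Hessian is diagonal: diag(L_uu, L_vv). Second derivatives: L_uu(-3)=2; L_vv(-4)=-30, L_vv(1)=30.
Saddle points occur where the two diagonal entries have opposite signs: (-3, -4). Count: 1.

1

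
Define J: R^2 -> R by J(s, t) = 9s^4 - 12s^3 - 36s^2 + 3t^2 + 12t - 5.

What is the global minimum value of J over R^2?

-113

J(s,t) separates as P(s) + Q(t) − 5, so its minimum is min P + min Q − 5.
P'(s) = 36s(s - 2)(s + 1) vanishes at s ∈ {-1, 0, 2}; Q'(t) = 6(t + 2) vanishes at t ∈ {-2}.
Local minima of P (where P''>0): P(-1)=-15, P(2)=-96. Local minima of Q: Q(-2)=-12.
So the global minimum of J is P(2) + Q(-2) − 5 = -96 − 12 − 5 = -113, attained at (2, -2).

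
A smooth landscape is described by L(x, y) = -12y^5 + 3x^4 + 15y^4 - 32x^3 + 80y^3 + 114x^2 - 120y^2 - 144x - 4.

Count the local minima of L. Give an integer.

4

L separates as a function of x plus a function of y, so ∇L=0 decouples.
∂L/∂x = 12(x - 4)(x - 3)(x - 1) = 0 at x ∈ {1, 3, 4}; ∂L/∂y = -60y(y - 2)(y - 1)(y + 2) = 0 at y ∈ {-2, 0, 1, 2}.
The Hessian is diagonal: diag(L_xx, L_yy). Second derivatives: L_xx(1)=72, L_xx(3)=-24, L_xx(4)=36; L_yy(-2)=1440, L_yy(0)=-240, L_yy(1)=180, L_yy(2)=-480.
Local minima occur where both diagonal entries positive: (1, -2), (1, 1), (4, -2), (4, 1). Count: 4.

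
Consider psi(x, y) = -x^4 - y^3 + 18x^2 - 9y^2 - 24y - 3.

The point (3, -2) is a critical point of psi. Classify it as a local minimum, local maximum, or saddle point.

local maximum

The mixed partial ∂²psi/∂x∂y is 0, so the Hessian at any point is diag(psi_xx, psi_yy) = diag(12(-x^2 + 3), -6(y + 3)).
At (3, -2): H = diag(-72, -6).
Both eigenvalues are negative, so H is negative definite: a local maximum.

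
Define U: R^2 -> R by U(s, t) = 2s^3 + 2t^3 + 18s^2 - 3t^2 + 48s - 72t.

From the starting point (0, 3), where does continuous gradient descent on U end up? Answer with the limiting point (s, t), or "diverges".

(-2, 4)

U is separable, so gradient descent decouples: s follows -∂U/∂s, t follows -∂U/∂t.
∂U/∂s = 6(s + 2)(s + 4); at s=0 this is 48, so s decreases.
∂U/∂t = 6(t - 4)(t + 3); at t=3 this is -36, so t increases.
s converges to its nearest critical value -2 (a local min of the s-part); t converges to 4. The iterate converges to (-2, 4).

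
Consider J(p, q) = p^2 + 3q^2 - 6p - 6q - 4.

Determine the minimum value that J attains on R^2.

-16

J(p,q) separates as A(p) + B(q) − 4, so its minimum is min A + min B − 4.
A'(p) = 2p - 6 vanishes at p ∈ {3}; B'(q) = 6q - 6 vanishes at q ∈ {1}.
Local minima of A (where A''>0): A(3)=-9. Local minima of B: B(1)=-3.
So the global minimum of J is A(3) + B(1) − 4 = -9 − 3 − 4 = -16, attained at (3, 1).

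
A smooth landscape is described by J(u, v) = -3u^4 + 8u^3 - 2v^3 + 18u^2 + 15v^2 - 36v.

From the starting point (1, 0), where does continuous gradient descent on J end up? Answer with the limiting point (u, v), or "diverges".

J is separable, so gradient descent decouples: u follows -∂J/∂u, v follows -∂J/∂v.
∂J/∂u = -12u(u - 3)(u + 1); at u=1 this is 48, so u decreases.
∂J/∂v = -6(v - 3)(v - 2); at v=0 this is -36, so v increases.
u converges to its nearest critical value 0 (a local min of the u-part); v converges to 2. The iterate converges to (0, 2).

(0, 2)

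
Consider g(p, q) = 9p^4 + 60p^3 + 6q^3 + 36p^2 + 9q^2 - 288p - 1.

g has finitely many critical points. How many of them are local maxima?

g separates as a function of p plus a function of q, so ∇g=0 decouples.
∂g/∂p = 36(p - 1)(p + 2)(p + 4) = 0 at p ∈ {-4, -2, 1}; ∂g/∂q = 18q(q + 1) = 0 at q ∈ {-1, 0}.
The Hessian is diagonal: diag(g_pp, g_qq). Second derivatives: g_pp(-4)=360, g_pp(-2)=-216, g_pp(1)=540; g_qq(-1)=-18, g_qq(0)=18.
Local maxima occur where both diagonal entries negative: (-2, -1). Count: 1.

1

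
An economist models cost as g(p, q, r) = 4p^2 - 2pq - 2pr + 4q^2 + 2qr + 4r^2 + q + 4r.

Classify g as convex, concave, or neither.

g is quadratic, so its Hessian is the constant matrix H = [[8, -2, -2], [-2, 8, 2], [-2, 2, 8]].
Leading principal minors: 8, 60, 432.
All positive ⇒ H ≻ 0 ⇒ convex.

convex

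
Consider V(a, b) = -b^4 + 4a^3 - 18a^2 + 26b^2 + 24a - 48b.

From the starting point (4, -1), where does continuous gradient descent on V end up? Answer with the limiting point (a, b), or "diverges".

V is separable, so gradient descent decouples: a follows -∂V/∂a, b follows -∂V/∂b.
∂V/∂a = 12(a - 2)(a - 1); at a=4 this is 72, so a decreases.
∂V/∂b = -4(b - 3)(b - 1)(b + 4); at b=-1 this is -96, so b increases.
a converges to its nearest critical value 2 (a local min of the a-part); b converges to 1. The iterate converges to (2, 1).

(2, 1)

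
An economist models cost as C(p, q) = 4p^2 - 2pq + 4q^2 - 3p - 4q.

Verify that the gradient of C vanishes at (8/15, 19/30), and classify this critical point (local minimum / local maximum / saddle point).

∇C = (8p - 2q - 3, -2p + 8q - 4); substituting (8/15, 19/30) gives ∇C = (0, 0), so (8/15, 19/30) is indeed a critical point.
The Hessian of C is constant: H = [[8, -2], [-2, 8]].
det(H) = 8·8 − (-2)² = 60.
det(H) > 0 and tr(H) = 16 > 0, so H is positive definite and the point is a local minimum.

local minimum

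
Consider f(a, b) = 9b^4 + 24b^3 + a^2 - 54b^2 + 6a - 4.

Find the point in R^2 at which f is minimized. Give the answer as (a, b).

(-3, -3)

f(a,b) separates as P(a) + Q(b) − 4, so its minimum is min P + min Q − 4.
P'(a) = 2a + 6 vanishes at a ∈ {-3}; Q'(b) = 36b(b - 1)(b + 3) vanishes at b ∈ {-3, 0, 1}.
Local minima of P (where P''>0): P(-3)=-9. Local minima of Q: Q(-3)=-405, Q(1)=-21.
So the global minimum of f is P(-3) + Q(-3) − 4 = -9 − 405 − 4 = -418, attained at (-3, -3).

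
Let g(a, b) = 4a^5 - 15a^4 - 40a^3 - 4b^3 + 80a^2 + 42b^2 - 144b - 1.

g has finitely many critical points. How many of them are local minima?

2

g separates as a function of a plus a function of b, so ∇g=0 decouples.
∂g/∂a = 20a(a - 4)(a - 1)(a + 2) = 0 at a ∈ {-2, 0, 1, 4}; ∂g/∂b = -12(b - 4)(b - 3) = 0 at b ∈ {3, 4}.
The Hessian is diagonal: diag(g_aa, g_bb). Second derivatives: g_aa(-2)=-720, g_aa(0)=160, g_aa(1)=-180, g_aa(4)=1440; g_bb(3)=12, g_bb(4)=-12.
Local minima occur where both diagonal entries positive: (0, 3), (4, 3). Count: 2.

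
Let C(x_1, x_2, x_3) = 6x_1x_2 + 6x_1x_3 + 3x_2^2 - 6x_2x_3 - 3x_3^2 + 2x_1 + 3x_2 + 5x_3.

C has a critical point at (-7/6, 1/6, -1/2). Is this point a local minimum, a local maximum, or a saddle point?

saddle point

The Hessian is constant: H = [[0, 6, 6], [6, 6, -6], [6, -6, -6]].
Leading principal minors: Δ₁ = 0, Δ₂ = -36, Δ₃ = -432.
The minors fit neither the all-positive nor the alternating-sign pattern, so H is indefinite: a saddle point.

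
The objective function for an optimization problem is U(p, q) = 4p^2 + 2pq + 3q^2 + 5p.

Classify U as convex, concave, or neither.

U is quadratic, so its Hessian is the constant matrix H = [[8, 2], [2, 6]].
det(H) = 44, tr(H) = 14.
det(H) > 0 and tr(H) > 0, so H is positive definite everywhere: convex.

convex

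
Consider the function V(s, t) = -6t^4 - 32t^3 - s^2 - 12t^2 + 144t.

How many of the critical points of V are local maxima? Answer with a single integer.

2

V separates as a function of s plus a function of t, so ∇V=0 decouples.
∂V/∂s = -2s = 0 at s ∈ {0}; ∂V/∂t = -24(t - 1)(t + 2)(t + 3) = 0 at t ∈ {-3, -2, 1}.
The Hessian is diagonal: diag(V_ss, V_tt). Second derivatives: V_ss(0)=-2; V_tt(-3)=-96, V_tt(-2)=72, V_tt(1)=-288.
Local maxima occur where both diagonal entries negative: (0, -3), (0, 1). Count: 2.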